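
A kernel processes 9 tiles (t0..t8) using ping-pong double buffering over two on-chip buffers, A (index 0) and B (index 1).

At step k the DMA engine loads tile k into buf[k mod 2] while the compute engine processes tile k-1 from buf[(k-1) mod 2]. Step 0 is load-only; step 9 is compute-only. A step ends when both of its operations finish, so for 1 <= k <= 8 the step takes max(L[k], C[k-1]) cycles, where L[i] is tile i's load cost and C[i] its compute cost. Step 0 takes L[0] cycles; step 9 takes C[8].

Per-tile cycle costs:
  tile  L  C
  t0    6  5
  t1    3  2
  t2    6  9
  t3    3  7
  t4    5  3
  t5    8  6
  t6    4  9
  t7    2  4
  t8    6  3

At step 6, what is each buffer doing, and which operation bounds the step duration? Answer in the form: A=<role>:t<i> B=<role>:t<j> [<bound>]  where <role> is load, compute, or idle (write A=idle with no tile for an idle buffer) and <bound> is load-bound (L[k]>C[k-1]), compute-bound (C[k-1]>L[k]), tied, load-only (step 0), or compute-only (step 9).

step 6: A=load:t6 B=compute:t5 [compute-bound]

[0] DMA t0→A (6c) ∥ CU idle ⇒ 6c, clock 6
[1] DMA t1→B (3c) ∥ CU A:t0 (5c) ⇒ 5c, clock 11
[2] DMA t2→A (6c) ∥ CU B:t1 (2c) ⇒ 6c, clock 17
[3] DMA t3→B (3c) ∥ CU A:t2 (9c) ⇒ 9c, clock 26
[4] DMA t4→A (5c) ∥ CU B:t3 (7c) ⇒ 7c, clock 33
[5] DMA t5→B (8c) ∥ CU A:t4 (3c) ⇒ 8c, clock 41
[6] DMA t6→A (4c) ∥ CU B:t5 (6c) ⇒ 6c, clock 47
[7] DMA t7→B (2c) ∥ CU A:t6 (9c) ⇒ 9c, clock 56
[8] DMA t8→A (6c) ∥ CU B:t7 (4c) ⇒ 6c, clock 62
[9] DMA idle ∥ CU A:t8 (3c) ⇒ 3c, clock 65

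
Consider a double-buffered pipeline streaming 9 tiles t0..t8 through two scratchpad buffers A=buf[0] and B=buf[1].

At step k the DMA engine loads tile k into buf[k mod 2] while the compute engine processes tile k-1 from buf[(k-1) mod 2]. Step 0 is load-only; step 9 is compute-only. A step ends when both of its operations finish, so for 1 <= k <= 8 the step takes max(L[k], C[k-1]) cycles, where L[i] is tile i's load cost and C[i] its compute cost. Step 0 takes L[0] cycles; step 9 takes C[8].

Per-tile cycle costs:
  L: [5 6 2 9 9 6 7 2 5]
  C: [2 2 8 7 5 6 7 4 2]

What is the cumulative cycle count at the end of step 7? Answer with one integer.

[0] DMA t0→A (5c) ∥ CU idle ⇒ 5c, clock 5
[1] DMA t1→B (6c) ∥ CU A:t0 (2c) ⇒ 6c, clock 11
[2] DMA t2→A (2c) ∥ CU B:t1 (2c) ⇒ 2c, clock 13
[3] DMA t3→B (9c) ∥ CU A:t2 (8c) ⇒ 9c, clock 22
[4] DMA t4→A (9c) ∥ CU B:t3 (7c) ⇒ 9c, clock 31
[5] DMA t5→B (6c) ∥ CU A:t4 (5c) ⇒ 6c, clock 37
[6] DMA t6→A (7c) ∥ CU B:t5 (6c) ⇒ 7c, clock 44
[7] DMA t7→B (2c) ∥ CU A:t6 (7c) ⇒ 7c, clock 51
[8] DMA t8→A (5c) ∥ CU B:t7 (4c) ⇒ 5c, clock 56
[9] DMA idle ∥ CU A:t8 (2c) ⇒ 2c, clock 58

end_cycle[7] = 51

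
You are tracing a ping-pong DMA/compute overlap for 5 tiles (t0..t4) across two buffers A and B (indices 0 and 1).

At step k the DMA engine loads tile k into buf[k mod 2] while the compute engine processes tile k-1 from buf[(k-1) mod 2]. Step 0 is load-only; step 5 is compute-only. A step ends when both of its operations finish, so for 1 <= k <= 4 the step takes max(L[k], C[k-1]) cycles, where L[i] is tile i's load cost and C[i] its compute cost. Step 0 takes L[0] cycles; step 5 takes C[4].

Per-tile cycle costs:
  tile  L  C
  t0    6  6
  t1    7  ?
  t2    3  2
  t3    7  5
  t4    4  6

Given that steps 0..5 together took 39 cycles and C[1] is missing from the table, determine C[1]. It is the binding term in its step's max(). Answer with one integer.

step 0: dur = L[0]=6 = 6
step 1: dur = max(L[1]=7, C[0]=6) = 7
step 2: dur = max(L[2]=3, C[1]=?) = C[1]  (unknown; binding)
step 3: dur = max(L[3]=7, C[2]=2) = 7
step 4: dur = max(L[4]=4, C[3]=5) = 5
step 5: dur = C[4]=6 = 6
sum of known step durations = 31
dur[2] = total - known = 39 - 31 = 8
C[1] is the binding max in step 2, so C[1] = dur[2] = 8

C[1] = 8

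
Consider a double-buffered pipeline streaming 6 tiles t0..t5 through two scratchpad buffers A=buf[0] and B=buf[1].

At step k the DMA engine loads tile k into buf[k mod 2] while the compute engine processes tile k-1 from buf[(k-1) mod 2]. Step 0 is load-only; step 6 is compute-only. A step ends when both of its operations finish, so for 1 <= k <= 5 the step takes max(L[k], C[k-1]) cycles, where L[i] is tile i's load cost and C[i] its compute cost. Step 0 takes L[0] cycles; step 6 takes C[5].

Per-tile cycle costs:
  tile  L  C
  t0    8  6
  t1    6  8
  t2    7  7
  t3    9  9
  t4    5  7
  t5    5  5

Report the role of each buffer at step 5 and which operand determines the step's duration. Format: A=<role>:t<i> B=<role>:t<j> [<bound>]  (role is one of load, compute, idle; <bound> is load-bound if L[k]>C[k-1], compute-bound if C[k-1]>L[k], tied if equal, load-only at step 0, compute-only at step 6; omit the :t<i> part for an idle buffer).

  0. 8=8c; end=8; A:t0 B:-
  1. max(6,6)=6c; end=14; A:t0 B:t1
  2. max(7,8)=8c; end=22; A:t2 B:t1
  3. max(9,7)=9c; end=31; A:t2 B:t3
  4. max(5,9)=9c; end=40; A:t4 B:t3
  5. max(5,7)=7c; end=47; A:t4 B:t5
  6. 5=5c; end=52; A:t4 B:t5

step 5: A=compute:t4 B=load:t5 [compute-bound]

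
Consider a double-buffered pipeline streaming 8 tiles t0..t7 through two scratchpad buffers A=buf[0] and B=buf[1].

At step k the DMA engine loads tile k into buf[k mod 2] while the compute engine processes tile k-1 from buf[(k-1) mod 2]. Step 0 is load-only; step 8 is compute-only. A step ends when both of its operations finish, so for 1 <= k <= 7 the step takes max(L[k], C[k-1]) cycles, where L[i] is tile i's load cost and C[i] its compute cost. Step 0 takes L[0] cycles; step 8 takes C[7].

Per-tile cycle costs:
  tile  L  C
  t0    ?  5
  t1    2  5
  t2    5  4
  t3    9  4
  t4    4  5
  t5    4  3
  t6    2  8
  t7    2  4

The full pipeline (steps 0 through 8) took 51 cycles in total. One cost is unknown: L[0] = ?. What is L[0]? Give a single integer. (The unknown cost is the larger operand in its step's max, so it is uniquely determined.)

step 0 = dur = L[0]=? = L[0]  (unknown; binding)
step 1 = dur = max(L[1]=2, C[0]=5) = 5
step 2 = dur = max(L[2]=5, C[1]=5) = 5
step 3 = dur = max(L[3]=9, C[2]=4) = 9
step 4 = dur = max(L[4]=4, C[3]=4) = 4
step 5 = dur = max(L[5]=4, C[4]=5) = 5
step 6 = dur = max(L[6]=2, C[5]=3) = 3
step 7 = dur = max(L[7]=2, C[6]=8) = 8
step 8 = dur = C[7]=4 = 4
sum of known step durations = 43
dur[0] = total - known = 51 - 43 = 8
L[0] is the binding max in step 0, so L[0] = dur[0] = 8

L[0] = 8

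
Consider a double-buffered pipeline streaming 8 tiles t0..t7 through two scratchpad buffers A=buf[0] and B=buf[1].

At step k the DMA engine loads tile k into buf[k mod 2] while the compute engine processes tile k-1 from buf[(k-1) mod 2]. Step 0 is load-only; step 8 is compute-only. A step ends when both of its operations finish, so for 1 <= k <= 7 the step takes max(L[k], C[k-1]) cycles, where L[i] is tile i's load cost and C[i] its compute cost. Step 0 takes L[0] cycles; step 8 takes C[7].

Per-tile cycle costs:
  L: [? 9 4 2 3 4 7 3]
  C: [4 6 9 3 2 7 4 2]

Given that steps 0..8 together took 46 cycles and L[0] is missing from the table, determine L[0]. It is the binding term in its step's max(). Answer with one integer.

L[0] = 2

step 0: dur = L[0]=? = L[0]  (unknown; binding)
step 1: dur = max(L[1]=9, C[0]=4) = 9
step 2: dur = max(L[2]=4, C[1]=6) = 6
step 3: dur = max(L[3]=2, C[2]=9) = 9
step 4: dur = max(L[4]=3, C[3]=3) = 3
step 5: dur = max(L[5]=4, C[4]=2) = 4
step 6: dur = max(L[6]=7, C[5]=7) = 7
step 7: dur = max(L[7]=3, C[6]=4) = 4
step 8: dur = C[7]=2 = 2
sum of known step durations = 44
dur[0] = total - known = 46 - 44 = 2
L[0] is the binding max in step 0, so L[0] = dur[0] = 2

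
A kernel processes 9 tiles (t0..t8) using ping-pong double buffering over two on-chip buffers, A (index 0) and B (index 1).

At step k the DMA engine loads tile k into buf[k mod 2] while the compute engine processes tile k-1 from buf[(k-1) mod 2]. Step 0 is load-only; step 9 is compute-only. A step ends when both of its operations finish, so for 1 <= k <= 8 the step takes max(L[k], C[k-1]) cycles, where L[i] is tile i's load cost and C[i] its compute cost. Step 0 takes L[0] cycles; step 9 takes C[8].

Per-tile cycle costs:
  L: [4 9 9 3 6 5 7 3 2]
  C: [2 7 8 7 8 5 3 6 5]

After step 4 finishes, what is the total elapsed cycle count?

end_cycle[4] = 37

[0] DMA t0→A (4c) ∥ CU idle ⇒ 4c, clock 4
[1] DMA t1→B (9c) ∥ CU A:t0 (2c) ⇒ 9c, clock 13
[2] DMA t2→A (9c) ∥ CU B:t1 (7c) ⇒ 9c, clock 22
[3] DMA t3→B (3c) ∥ CU A:t2 (8c) ⇒ 8c, clock 30
[4] DMA t4→A (6c) ∥ CU B:t3 (7c) ⇒ 7c, clock 37
[5] DMA t5→B (5c) ∥ CU A:t4 (8c) ⇒ 8c, clock 45
[6] DMA t6→A (7c) ∥ CU B:t5 (5c) ⇒ 7c, clock 52
[7] DMA t7→B (3c) ∥ CU A:t6 (3c) ⇒ 3c, clock 55
[8] DMA t8→A (2c) ∥ CU B:t7 (6c) ⇒ 6c, clock 61
[9] DMA idle ∥ CU A:t8 (5c) ⇒ 5c, clock 66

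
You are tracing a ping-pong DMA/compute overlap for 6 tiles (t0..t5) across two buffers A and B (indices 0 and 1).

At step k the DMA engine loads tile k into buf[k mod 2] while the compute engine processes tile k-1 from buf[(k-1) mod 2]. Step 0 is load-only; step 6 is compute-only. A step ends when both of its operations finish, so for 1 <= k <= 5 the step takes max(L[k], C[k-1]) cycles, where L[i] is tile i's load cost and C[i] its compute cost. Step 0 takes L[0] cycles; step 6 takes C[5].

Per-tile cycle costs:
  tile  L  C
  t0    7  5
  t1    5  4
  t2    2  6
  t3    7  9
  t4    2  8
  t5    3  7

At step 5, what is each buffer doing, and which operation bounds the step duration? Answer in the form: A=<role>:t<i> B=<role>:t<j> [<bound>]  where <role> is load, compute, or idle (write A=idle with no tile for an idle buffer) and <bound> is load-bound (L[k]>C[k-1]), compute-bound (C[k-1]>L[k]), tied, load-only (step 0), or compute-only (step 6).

[0] DMA t0→A (7c) ∥ CU idle ⇒ 7c, clock 7
[1] DMA t1→B (5c) ∥ CU A:t0 (5c) ⇒ 5c, clock 12
[2] DMA t2→A (2c) ∥ CU B:t1 (4c) ⇒ 4c, clock 16
[3] DMA t3→B (7c) ∥ CU A:t2 (6c) ⇒ 7c, clock 23
[4] DMA t4→A (2c) ∥ CU B:t3 (9c) ⇒ 9c, clock 32
[5] DMA t5→B (3c) ∥ CU A:t4 (8c) ⇒ 8c, clock 40
[6] DMA idle ∥ CU B:t5 (7c) ⇒ 7c, clock 47

step 5: A=compute:t4 B=load:t5 [compute-bound]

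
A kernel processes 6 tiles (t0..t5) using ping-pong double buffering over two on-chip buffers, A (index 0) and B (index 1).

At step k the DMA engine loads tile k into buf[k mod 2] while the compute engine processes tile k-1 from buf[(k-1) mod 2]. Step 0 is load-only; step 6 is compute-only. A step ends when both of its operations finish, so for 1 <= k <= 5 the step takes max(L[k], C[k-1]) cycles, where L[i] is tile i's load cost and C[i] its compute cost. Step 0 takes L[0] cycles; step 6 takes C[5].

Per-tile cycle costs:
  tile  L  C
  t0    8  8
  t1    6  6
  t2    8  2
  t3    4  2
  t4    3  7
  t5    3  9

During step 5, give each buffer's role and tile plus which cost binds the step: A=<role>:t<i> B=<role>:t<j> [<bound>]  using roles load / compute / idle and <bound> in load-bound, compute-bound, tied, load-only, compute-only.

step 5: A=compute:t4 B=load:t5 [compute-bound]

[0] DMA t0→A (8c) ∥ CU idle ⇒ 8c, clock 8
[1] DMA t1→B (6c) ∥ CU A:t0 (8c) ⇒ 8c, clock 16
[2] DMA t2→A (8c) ∥ CU B:t1 (6c) ⇒ 8c, clock 24
[3] DMA t3→B (4c) ∥ CU A:t2 (2c) ⇒ 4c, clock 28
[4] DMA t4→A (3c) ∥ CU B:t3 (2c) ⇒ 3c, clock 31
[5] DMA t5→B (3c) ∥ CU A:t4 (7c) ⇒ 7c, clock 38
[6] DMA idle ∥ CU B:t5 (9c) ⇒ 9c, clock 47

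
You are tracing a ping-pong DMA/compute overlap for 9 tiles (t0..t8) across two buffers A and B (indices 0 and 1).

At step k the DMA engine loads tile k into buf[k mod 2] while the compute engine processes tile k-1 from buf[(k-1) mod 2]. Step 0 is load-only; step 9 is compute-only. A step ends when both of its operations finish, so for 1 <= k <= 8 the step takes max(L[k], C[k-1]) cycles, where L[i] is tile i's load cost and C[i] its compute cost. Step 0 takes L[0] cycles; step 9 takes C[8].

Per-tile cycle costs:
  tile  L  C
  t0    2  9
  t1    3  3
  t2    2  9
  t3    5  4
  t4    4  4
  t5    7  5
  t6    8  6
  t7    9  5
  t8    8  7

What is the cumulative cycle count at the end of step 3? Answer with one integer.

end_cycle[3] = 23

[0] DMA t0→A (2c) ∥ CU idle ⇒ 2c, clock 2
[1] DMA t1→B (3c) ∥ CU A:t0 (9c) ⇒ 9c, clock 11
[2] DMA t2→A (2c) ∥ CU B:t1 (3c) ⇒ 3c, clock 14
[3] DMA t3→B (5c) ∥ CU A:t2 (9c) ⇒ 9c, clock 23
[4] DMA t4→A (4c) ∥ CU B:t3 (4c) ⇒ 4c, clock 27
[5] DMA t5→B (7c) ∥ CU A:t4 (4c) ⇒ 7c, clock 34
[6] DMA t6→A (8c) ∥ CU B:t5 (5c) ⇒ 8c, clock 42
[7] DMA t7→B (9c) ∥ CU A:t6 (6c) ⇒ 9c, clock 51
[8] DMA t8→A (8c) ∥ CU B:t7 (5c) ⇒ 8c, clock 59
[9] DMA idle ∥ CU A:t8 (7c) ⇒ 7c, clock 66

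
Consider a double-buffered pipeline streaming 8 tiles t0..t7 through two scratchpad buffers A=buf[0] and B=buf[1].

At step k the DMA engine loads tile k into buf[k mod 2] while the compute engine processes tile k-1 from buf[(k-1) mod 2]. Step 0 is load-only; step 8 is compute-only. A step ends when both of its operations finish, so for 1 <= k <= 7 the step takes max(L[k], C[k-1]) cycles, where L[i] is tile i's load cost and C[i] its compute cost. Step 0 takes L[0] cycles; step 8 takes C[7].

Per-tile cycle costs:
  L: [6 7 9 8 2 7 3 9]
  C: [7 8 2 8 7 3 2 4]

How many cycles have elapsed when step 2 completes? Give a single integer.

end_cycle[2] = 22

step 0: L[0]=6 → dur=6, Σ=6 | A=load:t0 B=idle [load-only]
step 1: L[1]=7 C[0]=7 → dur=7, Σ=13 | A=compute:t0 B=load:t1 [tied]
step 2: L[2]=9 C[1]=8 → dur=9, Σ=22 | A=load:t2 B=compute:t1 [load-bound]
step 3: L[3]=8 C[2]=2 → dur=8, Σ=30 | A=compute:t2 B=load:t3 [load-bound]
step 4: L[4]=2 C[3]=8 → dur=8, Σ=38 | A=load:t4 B=compute:t3 [compute-bound]
step 5: L[5]=7 C[4]=7 → dur=7, Σ=45 | A=compute:t4 B=load:t5 [tied]
step 6: L[6]=3 C[5]=3 → dur=3, Σ=48 | A=load:t6 B=compute:t5 [tied]
step 7: L[7]=9 C[6]=2 → dur=9, Σ=57 | A=compute:t6 B=load:t7 [load-bound]
step 8: C[7]=4 → dur=4, Σ=61 | A=idle B=compute:t7 [compute-only]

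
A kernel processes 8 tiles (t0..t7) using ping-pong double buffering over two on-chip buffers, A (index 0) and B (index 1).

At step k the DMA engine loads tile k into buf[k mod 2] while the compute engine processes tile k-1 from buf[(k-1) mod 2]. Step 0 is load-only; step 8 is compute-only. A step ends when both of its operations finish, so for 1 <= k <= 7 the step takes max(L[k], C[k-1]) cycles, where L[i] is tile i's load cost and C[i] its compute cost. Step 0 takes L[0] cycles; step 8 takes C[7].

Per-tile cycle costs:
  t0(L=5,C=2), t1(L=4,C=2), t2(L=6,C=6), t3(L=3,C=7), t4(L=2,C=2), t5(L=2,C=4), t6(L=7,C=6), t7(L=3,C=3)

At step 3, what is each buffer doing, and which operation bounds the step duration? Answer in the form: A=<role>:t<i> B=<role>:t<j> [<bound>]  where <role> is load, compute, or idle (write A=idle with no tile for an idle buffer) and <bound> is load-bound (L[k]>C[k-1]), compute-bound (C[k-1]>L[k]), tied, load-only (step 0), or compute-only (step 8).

k=0 load=t0/5c comp=- wait=5 total=5
k=1 load=t1/4c comp=t0/2c wait=4 total=9
k=2 load=t2/6c comp=t1/2c wait=6 total=15
k=3 load=t3/3c comp=t2/6c wait=6 total=21
k=4 load=t4/2c comp=t3/7c wait=7 total=28
k=5 load=t5/2c comp=t4/2c wait=2 total=30
k=6 load=t6/7c comp=t5/4c wait=7 total=37
k=7 load=t7/3c comp=t6/6c wait=6 total=43
k=8 load=- comp=t7/3c wait=3 total=46

step 3: A=compute:t2 B=load:t3 [compute-bound]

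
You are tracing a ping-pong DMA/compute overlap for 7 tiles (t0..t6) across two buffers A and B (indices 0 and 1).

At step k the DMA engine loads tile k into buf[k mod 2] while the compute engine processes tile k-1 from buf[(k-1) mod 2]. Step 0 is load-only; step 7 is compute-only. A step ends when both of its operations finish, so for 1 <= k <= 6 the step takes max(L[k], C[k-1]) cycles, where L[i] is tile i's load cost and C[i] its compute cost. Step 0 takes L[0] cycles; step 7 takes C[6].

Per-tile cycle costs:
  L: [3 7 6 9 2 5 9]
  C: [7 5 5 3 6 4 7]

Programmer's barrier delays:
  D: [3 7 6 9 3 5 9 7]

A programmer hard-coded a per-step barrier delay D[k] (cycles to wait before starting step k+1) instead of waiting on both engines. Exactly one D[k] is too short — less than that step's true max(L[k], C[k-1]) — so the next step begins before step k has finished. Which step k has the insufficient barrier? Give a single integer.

k=0 barrier L[0]=3→3c, D[0]=3 ok
k=1 barrier max(L[1]=7,C[0]=7)→7c, D[1]=7 ok
k=2 barrier max(L[2]=6,C[1]=5)→6c, D[2]=6 ok
k=3 barrier max(L[3]=9,C[2]=5)→9c, D[3]=9 ok
k=4 barrier max(L[4]=2,C[3]=3)→3c, D[4]=3 ok
k=5 barrier max(L[5]=5,C[4]=6)→6c, D[5]=5 SHORT
k=6 barrier max(L[6]=9,C[5]=4)→9c, D[6]=9 ok
k=7 barrier C[6]=7→7c, D[7]=7 ok

hazard at step 5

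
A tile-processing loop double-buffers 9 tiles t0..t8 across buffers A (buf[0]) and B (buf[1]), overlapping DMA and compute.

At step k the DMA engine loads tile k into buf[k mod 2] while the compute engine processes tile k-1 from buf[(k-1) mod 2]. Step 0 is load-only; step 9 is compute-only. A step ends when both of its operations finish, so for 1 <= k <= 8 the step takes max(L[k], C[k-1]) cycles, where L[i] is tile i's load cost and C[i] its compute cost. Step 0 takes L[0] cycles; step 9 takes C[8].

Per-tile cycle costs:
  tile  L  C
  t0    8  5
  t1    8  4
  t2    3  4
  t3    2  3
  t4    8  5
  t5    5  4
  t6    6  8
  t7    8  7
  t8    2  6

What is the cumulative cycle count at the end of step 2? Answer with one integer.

end_cycle[2] = 20

[0] DMA t0→A (8c) ∥ CU idle ⇒ 8c, clock 8
[1] DMA t1→B (8c) ∥ CU A:t0 (5c) ⇒ 8c, clock 16
[2] DMA t2→A (3c) ∥ CU B:t1 (4c) ⇒ 4c, clock 20
[3] DMA t3→B (2c) ∥ CU A:t2 (4c) ⇒ 4c, clock 24
[4] DMA t4→A (8c) ∥ CU B:t3 (3c) ⇒ 8c, clock 32
[5] DMA t5→B (5c) ∥ CU A:t4 (5c) ⇒ 5c, clock 37
[6] DMA t6→A (6c) ∥ CU B:t5 (4c) ⇒ 6c, clock 43
[7] DMA t7→B (8c) ∥ CU A:t6 (8c) ⇒ 8c, clock 51
[8] DMA t8→A (2c) ∥ CU B:t7 (7c) ⇒ 7c, clock 58
[9] DMA idle ∥ CU A:t8 (6c) ⇒ 6c, clock 64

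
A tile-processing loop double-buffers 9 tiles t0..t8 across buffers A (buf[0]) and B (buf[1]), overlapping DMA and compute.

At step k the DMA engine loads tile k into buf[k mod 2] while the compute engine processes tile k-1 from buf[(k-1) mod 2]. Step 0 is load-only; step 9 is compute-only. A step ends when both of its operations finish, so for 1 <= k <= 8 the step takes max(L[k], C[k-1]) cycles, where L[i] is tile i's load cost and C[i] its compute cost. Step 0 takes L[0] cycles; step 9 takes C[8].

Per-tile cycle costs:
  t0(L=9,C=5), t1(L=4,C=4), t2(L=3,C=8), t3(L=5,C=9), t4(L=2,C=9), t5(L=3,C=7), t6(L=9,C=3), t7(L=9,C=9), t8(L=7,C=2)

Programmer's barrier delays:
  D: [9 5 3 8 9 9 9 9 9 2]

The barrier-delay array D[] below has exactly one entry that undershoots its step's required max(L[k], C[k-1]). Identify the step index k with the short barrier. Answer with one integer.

hazard at step 2

k=0 barrier L[0]=9→9c, D[0]=9 ok
k=1 barrier max(L[1]=4,C[0]=5)→5c, D[1]=5 ok
k=2 barrier max(L[2]=3,C[1]=4)→4c, D[2]=3 SHORT
k=3 barrier max(L[3]=5,C[2]=8)→8c, D[3]=8 ok
k=4 barrier max(L[4]=2,C[3]=9)→9c, D[4]=9 ok
k=5 barrier max(L[5]=3,C[4]=9)→9c, D[5]=9 ok
k=6 barrier max(L[6]=9,C[5]=7)→9c, D[6]=9 ok
k=7 barrier max(L[7]=9,C[6]=3)→9c, D[7]=9 ok
k=8 barrier max(L[8]=7,C[7]=9)→9c, D[8]=9 ok
k=9 barrier C[8]=2→2c, D[9]=2 ok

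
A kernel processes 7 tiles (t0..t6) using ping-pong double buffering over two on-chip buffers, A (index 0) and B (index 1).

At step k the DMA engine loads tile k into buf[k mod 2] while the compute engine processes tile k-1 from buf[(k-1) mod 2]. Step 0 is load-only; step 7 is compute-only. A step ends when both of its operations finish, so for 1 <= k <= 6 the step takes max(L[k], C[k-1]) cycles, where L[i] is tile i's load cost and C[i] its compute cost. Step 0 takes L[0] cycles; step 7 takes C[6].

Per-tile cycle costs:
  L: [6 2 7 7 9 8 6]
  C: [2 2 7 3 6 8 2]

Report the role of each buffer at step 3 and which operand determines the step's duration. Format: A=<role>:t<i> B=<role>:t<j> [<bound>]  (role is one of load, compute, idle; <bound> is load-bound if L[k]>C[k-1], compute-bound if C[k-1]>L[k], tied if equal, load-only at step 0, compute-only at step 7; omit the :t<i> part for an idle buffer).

[0] DMA t0→A (6c) ∥ CU idle ⇒ 6c, clock 6
[1] DMA t1→B (2c) ∥ CU A:t0 (2c) ⇒ 2c, clock 8
[2] DMA t2→A (7c) ∥ CU B:t1 (2c) ⇒ 7c, clock 15
[3] DMA t3→B (7c) ∥ CU A:t2 (7c) ⇒ 7c, clock 22
[4] DMA t4→A (9c) ∥ CU B:t3 (3c) ⇒ 9c, clock 31
[5] DMA t5→B (8c) ∥ CU A:t4 (6c) ⇒ 8c, clock 39
[6] DMA t6→A (6c) ∥ CU B:t5 (8c) ⇒ 8c, clock 47
[7] DMA idle ∥ CU A:t6 (2c) ⇒ 2c, clock 49

step 3: A=compute:t2 B=load:t3 [tied]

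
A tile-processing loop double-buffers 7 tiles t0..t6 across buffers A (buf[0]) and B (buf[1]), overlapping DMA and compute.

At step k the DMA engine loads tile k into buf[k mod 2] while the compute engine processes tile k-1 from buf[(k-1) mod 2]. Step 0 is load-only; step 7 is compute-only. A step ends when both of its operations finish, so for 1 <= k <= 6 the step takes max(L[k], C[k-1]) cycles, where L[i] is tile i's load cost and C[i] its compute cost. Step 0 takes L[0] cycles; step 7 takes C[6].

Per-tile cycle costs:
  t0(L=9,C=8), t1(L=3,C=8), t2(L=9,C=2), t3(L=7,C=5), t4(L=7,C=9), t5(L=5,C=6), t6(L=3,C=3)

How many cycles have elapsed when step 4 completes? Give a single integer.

end_cycle[4] = 40

step 0: L[0]=9 → dur=9, Σ=9 | A=load:t0 B=idle [load-only]
step 1: L[1]=3 C[0]=8 → dur=8, Σ=17 | A=compute:t0 B=load:t1 [compute-bound]
step 2: L[2]=9 C[1]=8 → dur=9, Σ=26 | A=load:t2 B=compute:t1 [load-bound]
step 3: L[3]=7 C[2]=2 → dur=7, Σ=33 | A=compute:t2 B=load:t3 [load-bound]
step 4: L[4]=7 C[3]=5 → dur=7, Σ=40 | A=load:t4 B=compute:t3 [load-bound]
step 5: L[5]=5 C[4]=9 → dur=9, Σ=49 | A=compute:t4 B=load:t5 [compute-bound]
step 6: L[6]=3 C[5]=6 → dur=6, Σ=55 | A=load:t6 B=compute:t5 [compute-bound]
step 7: C[6]=3 → dur=3, Σ=58 | A=compute:t6 B=idle [compute-only]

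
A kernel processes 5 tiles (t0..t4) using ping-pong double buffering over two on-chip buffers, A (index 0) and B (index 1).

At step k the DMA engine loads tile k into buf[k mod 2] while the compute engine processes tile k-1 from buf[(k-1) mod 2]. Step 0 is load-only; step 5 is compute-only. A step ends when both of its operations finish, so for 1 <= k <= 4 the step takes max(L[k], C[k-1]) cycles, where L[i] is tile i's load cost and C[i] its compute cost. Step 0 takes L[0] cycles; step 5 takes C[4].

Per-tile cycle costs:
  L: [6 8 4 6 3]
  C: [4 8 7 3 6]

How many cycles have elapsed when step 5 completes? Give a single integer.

k=0 load=t0/6c comp=- wait=6 total=6
k=1 load=t1/8c comp=t0/4c wait=8 total=14
k=2 load=t2/4c comp=t1/8c wait=8 total=22
k=3 load=t3/6c comp=t2/7c wait=7 total=29
k=4 load=t4/3c comp=t3/3c wait=3 total=32
k=5 load=- comp=t4/6c wait=6 total=38

end_cycle[5] = 38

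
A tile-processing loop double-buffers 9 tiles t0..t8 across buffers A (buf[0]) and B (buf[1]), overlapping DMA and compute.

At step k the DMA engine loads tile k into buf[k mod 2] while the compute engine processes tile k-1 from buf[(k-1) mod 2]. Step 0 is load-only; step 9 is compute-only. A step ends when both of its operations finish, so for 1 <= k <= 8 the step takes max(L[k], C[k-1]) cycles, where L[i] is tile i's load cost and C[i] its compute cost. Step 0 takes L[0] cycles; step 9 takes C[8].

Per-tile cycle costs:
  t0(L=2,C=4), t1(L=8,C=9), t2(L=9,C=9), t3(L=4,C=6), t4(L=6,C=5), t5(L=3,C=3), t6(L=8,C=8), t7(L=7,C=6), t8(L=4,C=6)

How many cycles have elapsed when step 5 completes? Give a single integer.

[0] DMA t0→A (2c) ∥ CU idle ⇒ 2c, clock 2
[1] DMA t1→B (8c) ∥ CU A:t0 (4c) ⇒ 8c, clock 10
[2] DMA t2→A (9c) ∥ CU B:t1 (9c) ⇒ 9c, clock 19
[3] DMA t3→B (4c) ∥ CU A:t2 (9c) ⇒ 9c, clock 28
[4] DMA t4→A (6c) ∥ CU B:t3 (6c) ⇒ 6c, clock 34
[5] DMA t5→B (3c) ∥ CU A:t4 (5c) ⇒ 5c, clock 39
[6] DMA t6→A (8c) ∥ CU B:t5 (3c) ⇒ 8c, clock 47
[7] DMA t7→B (7c) ∥ CU A:t6 (8c) ⇒ 8c, clock 55
[8] DMA t8→A (4c) ∥ CU B:t7 (6c) ⇒ 6c, clock 61
[9] DMA idle ∥ CU A:t8 (6c) ⇒ 6c, clock 67

end_cycle[5] = 39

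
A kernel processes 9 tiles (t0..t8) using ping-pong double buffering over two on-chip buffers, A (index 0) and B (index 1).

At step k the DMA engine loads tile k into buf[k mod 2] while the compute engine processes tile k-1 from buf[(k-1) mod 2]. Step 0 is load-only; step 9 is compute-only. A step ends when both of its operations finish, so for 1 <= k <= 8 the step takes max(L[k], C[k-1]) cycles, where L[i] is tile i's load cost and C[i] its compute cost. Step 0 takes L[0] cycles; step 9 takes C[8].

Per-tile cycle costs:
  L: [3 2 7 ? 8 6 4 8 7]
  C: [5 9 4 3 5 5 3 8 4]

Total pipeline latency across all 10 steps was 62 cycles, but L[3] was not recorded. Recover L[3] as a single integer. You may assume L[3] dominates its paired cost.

step 0 → dur = L[0]=3 = 3
step 1 → dur = max(L[1]=2, C[0]=5) = 5
step 2 → dur = max(L[2]=7, C[1]=9) = 9
step 3 → dur = max(L[3]=?, C[2]=4) = L[3]  (unknown; binding)
step 4 → dur = max(L[4]=8, C[3]=3) = 8
step 5 → dur = max(L[5]=6, C[4]=5) = 6
step 6 → dur = max(L[6]=4, C[5]=5) = 5
step 7 → dur = max(L[7]=8, C[6]=3) = 8
step 8 → dur = max(L[8]=7, C[7]=8) = 8
step 9 → dur = C[8]=4 = 4
sum of known step durations = 56
dur[3] = total - known = 62 - 56 = 6
L[3] is the binding max in step 3, so L[3] = dur[3] = 6

L[3] = 6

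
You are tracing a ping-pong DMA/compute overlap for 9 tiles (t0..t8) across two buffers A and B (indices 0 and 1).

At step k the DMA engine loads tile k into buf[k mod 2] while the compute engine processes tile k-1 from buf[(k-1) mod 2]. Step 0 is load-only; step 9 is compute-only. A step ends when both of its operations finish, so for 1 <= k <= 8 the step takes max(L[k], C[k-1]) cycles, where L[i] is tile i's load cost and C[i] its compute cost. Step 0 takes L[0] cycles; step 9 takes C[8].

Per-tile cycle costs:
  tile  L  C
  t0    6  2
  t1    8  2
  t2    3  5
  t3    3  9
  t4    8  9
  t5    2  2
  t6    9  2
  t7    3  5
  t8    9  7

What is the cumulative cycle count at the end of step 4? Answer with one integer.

end_cycle[4] = 31

k=0 load=t0/6c comp=- wait=6 total=6
k=1 load=t1/8c comp=t0/2c wait=8 total=14
k=2 load=t2/3c comp=t1/2c wait=3 total=17
k=3 load=t3/3c comp=t2/5c wait=5 total=22
k=4 load=t4/8c comp=t3/9c wait=9 total=31
k=5 load=t5/2c comp=t4/9c wait=9 total=40
k=6 load=t6/9c comp=t5/2c wait=9 total=49
k=7 load=t7/3c comp=t6/2c wait=3 total=52
k=8 load=t8/9c comp=t7/5c wait=9 total=61
k=9 load=- comp=t8/7c wait=7 total=68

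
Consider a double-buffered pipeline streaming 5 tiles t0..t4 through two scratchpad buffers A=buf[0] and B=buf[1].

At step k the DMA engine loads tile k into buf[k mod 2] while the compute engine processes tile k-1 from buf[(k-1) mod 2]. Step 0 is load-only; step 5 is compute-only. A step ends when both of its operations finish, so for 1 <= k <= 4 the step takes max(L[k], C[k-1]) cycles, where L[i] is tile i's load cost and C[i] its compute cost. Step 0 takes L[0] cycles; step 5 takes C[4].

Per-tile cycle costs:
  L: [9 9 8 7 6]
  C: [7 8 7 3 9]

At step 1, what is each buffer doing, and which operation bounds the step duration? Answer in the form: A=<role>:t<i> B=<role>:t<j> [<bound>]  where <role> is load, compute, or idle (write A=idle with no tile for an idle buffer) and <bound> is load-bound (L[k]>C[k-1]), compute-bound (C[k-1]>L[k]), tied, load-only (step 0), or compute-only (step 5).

step 1: A=compute:t0 B=load:t1 [load-bound]

k=0 load=t0/9c comp=- wait=9 total=9
k=1 load=t1/9c comp=t0/7c wait=9 total=18
k=2 load=t2/8c comp=t1/8c wait=8 total=26
k=3 load=t3/7c comp=t2/7c wait=7 total=33
k=4 load=t4/6c comp=t3/3c wait=6 total=39
k=5 load=- comp=t4/9c wait=9 total=48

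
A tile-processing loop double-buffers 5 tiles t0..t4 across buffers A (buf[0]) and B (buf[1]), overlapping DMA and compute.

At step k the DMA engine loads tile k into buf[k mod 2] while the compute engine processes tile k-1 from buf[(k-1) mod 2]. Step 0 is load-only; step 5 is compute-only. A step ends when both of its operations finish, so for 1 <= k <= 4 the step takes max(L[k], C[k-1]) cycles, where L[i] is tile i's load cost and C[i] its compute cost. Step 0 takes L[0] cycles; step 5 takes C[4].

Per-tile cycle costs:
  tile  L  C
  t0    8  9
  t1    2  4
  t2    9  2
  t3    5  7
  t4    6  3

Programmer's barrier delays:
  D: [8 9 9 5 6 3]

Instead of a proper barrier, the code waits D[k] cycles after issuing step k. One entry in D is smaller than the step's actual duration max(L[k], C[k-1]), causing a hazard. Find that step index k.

[0] required=L[0]=8=8 vs D=8 ok
[1] required=max(L[1]=2,C[0]=9)=9 vs D=9 ok
[2] required=max(L[2]=9,C[1]=4)=9 vs D=9 ok
[3] required=max(L[3]=5,C[2]=2)=5 vs D=5 ok
[4] required=max(L[4]=6,C[3]=7)=7 vs D=6 SHORT
[5] required=C[4]=3=3 vs D=3 ok

hazard at step 4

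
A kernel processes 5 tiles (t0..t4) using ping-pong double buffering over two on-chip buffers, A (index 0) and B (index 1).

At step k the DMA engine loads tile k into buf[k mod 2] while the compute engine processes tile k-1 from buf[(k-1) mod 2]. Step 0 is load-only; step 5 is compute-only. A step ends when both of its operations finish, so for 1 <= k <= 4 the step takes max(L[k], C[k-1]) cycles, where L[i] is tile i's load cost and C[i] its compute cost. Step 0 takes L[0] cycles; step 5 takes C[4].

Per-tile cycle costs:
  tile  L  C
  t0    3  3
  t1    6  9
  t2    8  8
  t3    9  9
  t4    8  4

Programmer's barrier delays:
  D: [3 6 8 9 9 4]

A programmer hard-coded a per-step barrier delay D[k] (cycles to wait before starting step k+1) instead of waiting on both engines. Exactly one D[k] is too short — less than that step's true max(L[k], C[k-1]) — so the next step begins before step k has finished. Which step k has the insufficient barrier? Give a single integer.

[0] required=L[0]=3=3 vs D=3 ok
[1] required=max(L[1]=6,C[0]=3)=6 vs D=6 ok
[2] required=max(L[2]=8,C[1]=9)=9 vs D=8 SHORT
[3] required=max(L[3]=9,C[2]=8)=9 vs D=9 ok
[4] required=max(L[4]=8,C[3]=9)=9 vs D=9 ok
[5] required=C[4]=4=4 vs D=4 ok

hazard at step 2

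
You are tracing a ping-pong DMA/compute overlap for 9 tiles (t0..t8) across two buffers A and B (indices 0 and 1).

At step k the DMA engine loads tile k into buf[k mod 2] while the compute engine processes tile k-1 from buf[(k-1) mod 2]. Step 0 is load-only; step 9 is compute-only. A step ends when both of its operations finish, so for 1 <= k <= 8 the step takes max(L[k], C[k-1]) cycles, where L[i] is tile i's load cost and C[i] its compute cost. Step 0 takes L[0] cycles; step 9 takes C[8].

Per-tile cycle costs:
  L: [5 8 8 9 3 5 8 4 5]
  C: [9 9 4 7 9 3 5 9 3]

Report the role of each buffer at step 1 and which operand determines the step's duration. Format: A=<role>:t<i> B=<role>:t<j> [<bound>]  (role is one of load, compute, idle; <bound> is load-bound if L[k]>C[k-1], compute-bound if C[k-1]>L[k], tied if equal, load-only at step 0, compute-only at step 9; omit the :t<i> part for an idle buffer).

[0] DMA t0→A (5c) ∥ CU idle ⇒ 5c, clock 5
[1] DMA t1→B (8c) ∥ CU A:t0 (9c) ⇒ 9c, clock 14
[2] DMA t2→A (8c) ∥ CU B:t1 (9c) ⇒ 9c, clock 23
[3] DMA t3→B (9c) ∥ CU A:t2 (4c) ⇒ 9c, clock 32
[4] DMA t4→A (3c) ∥ CU B:t3 (7c) ⇒ 7c, clock 39
[5] DMA t5→B (5c) ∥ CU A:t4 (9c) ⇒ 9c, clock 48
[6] DMA t6→A (8c) ∥ CU B:t5 (3c) ⇒ 8c, clock 56
[7] DMA t7→B (4c) ∥ CU A:t6 (5c) ⇒ 5c, clock 61
[8] DMA t8→A (5c) ∥ CU B:t7 (9c) ⇒ 9c, clock 70
[9] DMA idle ∥ CU A:t8 (3c) ⇒ 3c, clock 73

step 1: A=compute:t0 B=load:t1 [compute-bound]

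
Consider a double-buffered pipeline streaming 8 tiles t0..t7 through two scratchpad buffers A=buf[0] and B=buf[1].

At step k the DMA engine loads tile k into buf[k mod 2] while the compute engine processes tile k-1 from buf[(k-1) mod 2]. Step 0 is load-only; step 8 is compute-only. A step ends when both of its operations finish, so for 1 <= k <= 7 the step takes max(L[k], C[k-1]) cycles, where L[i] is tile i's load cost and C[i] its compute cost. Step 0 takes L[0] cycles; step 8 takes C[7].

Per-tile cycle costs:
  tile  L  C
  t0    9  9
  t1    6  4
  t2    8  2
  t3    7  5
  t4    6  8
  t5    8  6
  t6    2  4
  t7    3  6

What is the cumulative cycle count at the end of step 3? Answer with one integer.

end_cycle[3] = 33

step 0: L[0]=9 → dur=9, Σ=9 | A=load:t0 B=idle [load-only]
step 1: L[1]=6 C[0]=9 → dur=9, Σ=18 | A=compute:t0 B=load:t1 [compute-bound]
step 2: L[2]=8 C[1]=4 → dur=8, Σ=26 | A=load:t2 B=compute:t1 [load-bound]
step 3: L[3]=7 C[2]=2 → dur=7, Σ=33 | A=compute:t2 B=load:t3 [load-bound]
step 4: L[4]=6 C[3]=5 → dur=6, Σ=39 | A=load:t4 B=compute:t3 [load-bound]
step 5: L[5]=8 C[4]=8 → dur=8, Σ=47 | A=compute:t4 B=load:t5 [tied]
step 6: L[6]=2 C[5]=6 → dur=6, Σ=53 | A=load:t6 B=compute:t5 [compute-bound]
step 7: L[7]=3 C[6]=4 → dur=4, Σ=57 | A=compute:t6 B=load:t7 [compute-bound]
step 8: C[7]=6 → dur=6, Σ=63 | A=idle B=compute:t7 [compute-only]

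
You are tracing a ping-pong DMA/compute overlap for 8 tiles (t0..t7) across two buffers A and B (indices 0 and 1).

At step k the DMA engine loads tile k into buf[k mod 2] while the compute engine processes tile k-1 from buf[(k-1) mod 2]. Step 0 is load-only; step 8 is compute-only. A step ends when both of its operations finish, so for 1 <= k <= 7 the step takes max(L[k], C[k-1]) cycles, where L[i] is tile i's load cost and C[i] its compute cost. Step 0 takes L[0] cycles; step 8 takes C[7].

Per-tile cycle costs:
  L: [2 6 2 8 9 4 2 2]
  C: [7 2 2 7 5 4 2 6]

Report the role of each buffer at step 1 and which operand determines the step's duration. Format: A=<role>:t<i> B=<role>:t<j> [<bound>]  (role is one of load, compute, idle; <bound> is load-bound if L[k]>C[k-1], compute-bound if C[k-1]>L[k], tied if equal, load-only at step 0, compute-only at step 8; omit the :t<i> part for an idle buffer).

step 1: A=compute:t0 B=load:t1 [compute-bound]

  0. 2=2c; end=2; A:t0 B:-
  1. max(6,7)=7c; end=9; A:t0 B:t1
  2. max(2,2)=2c; end=11; A:t2 B:t1
  3. max(8,2)=8c; end=19; A:t2 B:t3
  4. max(9,7)=9c; end=28; A:t4 B:t3
  5. max(4,5)=5c; end=33; A:t4 B:t5
  6. max(2,4)=4c; end=37; A:t6 B:t5
  7. max(2,2)=2c; end=39; A:t6 B:t7
  8. 6=6c; end=45; A:t6 B:t7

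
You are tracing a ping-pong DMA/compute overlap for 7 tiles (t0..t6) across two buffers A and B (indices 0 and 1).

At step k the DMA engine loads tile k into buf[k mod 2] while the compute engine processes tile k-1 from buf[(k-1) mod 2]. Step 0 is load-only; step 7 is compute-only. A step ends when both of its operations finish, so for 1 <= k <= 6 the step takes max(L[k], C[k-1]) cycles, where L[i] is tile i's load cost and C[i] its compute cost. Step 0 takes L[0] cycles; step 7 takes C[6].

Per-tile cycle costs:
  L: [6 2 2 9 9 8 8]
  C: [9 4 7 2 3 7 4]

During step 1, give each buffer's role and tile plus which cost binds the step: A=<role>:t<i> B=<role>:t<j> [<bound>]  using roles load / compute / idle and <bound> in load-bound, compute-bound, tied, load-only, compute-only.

step 1: A=compute:t0 B=load:t1 [compute-bound]

[0] DMA t0→A (6c) ∥ CU idle ⇒ 6c, clock 6
[1] DMA t1→B (2c) ∥ CU A:t0 (9c) ⇒ 9c, clock 15
[2] DMA t2→A (2c) ∥ CU B:t1 (4c) ⇒ 4c, clock 19
[3] DMA t3→B (9c) ∥ CU A:t2 (7c) ⇒ 9c, clock 28
[4] DMA t4→A (9c) ∥ CU B:t3 (2c) ⇒ 9c, clock 37
[5] DMA t5→B (8c) ∥ CU A:t4 (3c) ⇒ 8c, clock 45
[6] DMA t6→A (8c) ∥ CU B:t5 (7c) ⇒ 8c, clock 53
[7] DMA idle ∥ CU A:t6 (4c) ⇒ 4c, clock 57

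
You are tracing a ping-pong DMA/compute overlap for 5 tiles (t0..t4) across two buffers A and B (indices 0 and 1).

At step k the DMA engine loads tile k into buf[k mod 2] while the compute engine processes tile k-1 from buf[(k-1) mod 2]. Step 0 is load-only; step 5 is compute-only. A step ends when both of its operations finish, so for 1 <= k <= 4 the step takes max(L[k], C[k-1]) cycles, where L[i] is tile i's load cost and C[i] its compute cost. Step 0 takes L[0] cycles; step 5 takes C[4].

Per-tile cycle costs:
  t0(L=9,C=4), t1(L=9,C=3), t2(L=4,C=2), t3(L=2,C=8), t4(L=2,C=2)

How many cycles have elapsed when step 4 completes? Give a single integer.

end_cycle[4] = 32

[0] DMA t0→A (9c) ∥ CU idle ⇒ 9c, clock 9
[1] DMA t1→B (9c) ∥ CU A:t0 (4c) ⇒ 9c, clock 18
[2] DMA t2→A (4c) ∥ CU B:t1 (3c) ⇒ 4c, clock 22
[3] DMA t3→B (2c) ∥ CU A:t2 (2c) ⇒ 2c, clock 24
[4] DMA t4→A (2c) ∥ CU B:t3 (8c) ⇒ 8c, clock 32
[5] DMA idle ∥ CU A:t4 (2c) ⇒ 2c, clock 34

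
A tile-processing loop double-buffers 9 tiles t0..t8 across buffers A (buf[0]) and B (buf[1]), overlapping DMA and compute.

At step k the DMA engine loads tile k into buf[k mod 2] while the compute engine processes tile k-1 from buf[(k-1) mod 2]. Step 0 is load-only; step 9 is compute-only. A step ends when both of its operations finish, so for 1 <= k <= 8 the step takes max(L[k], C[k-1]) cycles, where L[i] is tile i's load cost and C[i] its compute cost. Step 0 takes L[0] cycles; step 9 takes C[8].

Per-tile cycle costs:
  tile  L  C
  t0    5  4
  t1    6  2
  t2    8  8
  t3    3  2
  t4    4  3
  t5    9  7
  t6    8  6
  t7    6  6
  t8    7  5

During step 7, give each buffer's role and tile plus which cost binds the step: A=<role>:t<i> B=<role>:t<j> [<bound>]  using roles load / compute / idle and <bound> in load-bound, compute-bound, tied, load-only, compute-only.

step 7: A=compute:t6 B=load:t7 [tied]

k=0 load=t0/5c comp=- wait=5 total=5
k=1 load=t1/6c comp=t0/4c wait=6 total=11
k=2 load=t2/8c comp=t1/2c wait=8 total=19
k=3 load=t3/3c comp=t2/8c wait=8 total=27
k=4 load=t4/4c comp=t3/2c wait=4 total=31
k=5 load=t5/9c comp=t4/3c wait=9 total=40
k=6 load=t6/8c comp=t5/7c wait=8 total=48
k=7 load=t7/6c comp=t6/6c wait=6 total=54
k=8 load=t8/7c comp=t7/6c wait=7 total=61
k=9 load=- comp=t8/5c wait=5 total=66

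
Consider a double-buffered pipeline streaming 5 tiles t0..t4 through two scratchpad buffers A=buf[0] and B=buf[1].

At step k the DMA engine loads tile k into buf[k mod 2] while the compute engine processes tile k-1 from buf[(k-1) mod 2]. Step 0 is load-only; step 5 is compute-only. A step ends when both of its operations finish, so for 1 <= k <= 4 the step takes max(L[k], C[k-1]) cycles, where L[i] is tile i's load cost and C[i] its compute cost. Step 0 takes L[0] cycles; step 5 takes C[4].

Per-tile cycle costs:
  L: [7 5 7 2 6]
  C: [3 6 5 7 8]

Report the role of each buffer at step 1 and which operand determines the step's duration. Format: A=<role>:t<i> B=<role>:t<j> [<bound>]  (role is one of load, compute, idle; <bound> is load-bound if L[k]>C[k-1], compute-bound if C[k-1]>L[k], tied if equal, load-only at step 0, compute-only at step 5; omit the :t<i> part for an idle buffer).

step 1: A=compute:t0 B=load:t1 [load-bound]

k=0 load=t0/7c comp=- wait=7 total=7
k=1 load=t1/5c comp=t0/3c wait=5 total=12
k=2 load=t2/7c comp=t1/6c wait=7 total=19
k=3 load=t3/2c comp=t2/5c wait=5 total=24
k=4 load=t4/6c comp=t3/7c wait=7 total=31
k=5 load=- comp=t4/8c wait=8 total=39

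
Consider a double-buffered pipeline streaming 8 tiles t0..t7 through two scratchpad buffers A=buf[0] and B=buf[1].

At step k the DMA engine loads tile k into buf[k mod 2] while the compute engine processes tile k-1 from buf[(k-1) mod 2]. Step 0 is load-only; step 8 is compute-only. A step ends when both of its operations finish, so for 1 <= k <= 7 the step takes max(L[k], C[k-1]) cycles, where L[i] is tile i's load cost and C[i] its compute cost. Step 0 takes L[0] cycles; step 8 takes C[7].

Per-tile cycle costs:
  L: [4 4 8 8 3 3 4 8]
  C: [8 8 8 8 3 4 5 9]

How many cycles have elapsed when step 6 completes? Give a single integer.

end_cycle[6] = 43

[0] DMA t0→A (4c) ∥ CU idle ⇒ 4c, clock 4
[1] DMA t1→B (4c) ∥ CU A:t0 (8c) ⇒ 8c, clock 12
[2] DMA t2→A (8c) ∥ CU B:t1 (8c) ⇒ 8c, clock 20
[3] DMA t3→B (8c) ∥ CU A:t2 (8c) ⇒ 8c, clock 28
[4] DMA t4→A (3c) ∥ CU B:t3 (8c) ⇒ 8c, clock 36
[5] DMA t5→B (3c) ∥ CU A:t4 (3c) ⇒ 3c, clock 39
[6] DMA t6→A (4c) ∥ CU B:t5 (4c) ⇒ 4c, clock 43
[7] DMA t7→B (8c) ∥ CU A:t6 (5c) ⇒ 8c, clock 51
[8] DMA idle ∥ CU B:t7 (9c) ⇒ 9c, clock 60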